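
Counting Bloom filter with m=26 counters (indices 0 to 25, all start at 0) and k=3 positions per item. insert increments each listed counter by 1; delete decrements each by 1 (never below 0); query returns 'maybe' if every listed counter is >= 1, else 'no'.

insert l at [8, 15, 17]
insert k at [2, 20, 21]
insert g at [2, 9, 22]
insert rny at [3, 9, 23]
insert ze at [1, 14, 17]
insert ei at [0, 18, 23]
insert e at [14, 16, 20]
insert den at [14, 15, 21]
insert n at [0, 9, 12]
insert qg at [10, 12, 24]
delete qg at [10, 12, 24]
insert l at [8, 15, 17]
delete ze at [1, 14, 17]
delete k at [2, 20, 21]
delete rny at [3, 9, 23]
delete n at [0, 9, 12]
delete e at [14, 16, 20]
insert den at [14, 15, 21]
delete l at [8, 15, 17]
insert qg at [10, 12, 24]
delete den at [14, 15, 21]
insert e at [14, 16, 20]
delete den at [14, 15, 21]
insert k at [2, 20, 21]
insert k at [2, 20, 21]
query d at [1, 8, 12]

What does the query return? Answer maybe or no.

Step 1: insert l at [8, 15, 17] -> counters=[0,0,0,0,0,0,0,0,1,0,0,0,0,0,0,1,0,1,0,0,0,0,0,0,0,0]
Step 2: insert k at [2, 20, 21] -> counters=[0,0,1,0,0,0,0,0,1,0,0,0,0,0,0,1,0,1,0,0,1,1,0,0,0,0]
Step 3: insert g at [2, 9, 22] -> counters=[0,0,2,0,0,0,0,0,1,1,0,0,0,0,0,1,0,1,0,0,1,1,1,0,0,0]
Step 4: insert rny at [3, 9, 23] -> counters=[0,0,2,1,0,0,0,0,1,2,0,0,0,0,0,1,0,1,0,0,1,1,1,1,0,0]
Step 5: insert ze at [1, 14, 17] -> counters=[0,1,2,1,0,0,0,0,1,2,0,0,0,0,1,1,0,2,0,0,1,1,1,1,0,0]
Step 6: insert ei at [0, 18, 23] -> counters=[1,1,2,1,0,0,0,0,1,2,0,0,0,0,1,1,0,2,1,0,1,1,1,2,0,0]
Step 7: insert e at [14, 16, 20] -> counters=[1,1,2,1,0,0,0,0,1,2,0,0,0,0,2,1,1,2,1,0,2,1,1,2,0,0]
Step 8: insert den at [14, 15, 21] -> counters=[1,1,2,1,0,0,0,0,1,2,0,0,0,0,3,2,1,2,1,0,2,2,1,2,0,0]
Step 9: insert n at [0, 9, 12] -> counters=[2,1,2,1,0,0,0,0,1,3,0,0,1,0,3,2,1,2,1,0,2,2,1,2,0,0]
Step 10: insert qg at [10, 12, 24] -> counters=[2,1,2,1,0,0,0,0,1,3,1,0,2,0,3,2,1,2,1,0,2,2,1,2,1,0]
Step 11: delete qg at [10, 12, 24] -> counters=[2,1,2,1,0,0,0,0,1,3,0,0,1,0,3,2,1,2,1,0,2,2,1,2,0,0]
Step 12: insert l at [8, 15, 17] -> counters=[2,1,2,1,0,0,0,0,2,3,0,0,1,0,3,3,1,3,1,0,2,2,1,2,0,0]
Step 13: delete ze at [1, 14, 17] -> counters=[2,0,2,1,0,0,0,0,2,3,0,0,1,0,2,3,1,2,1,0,2,2,1,2,0,0]
Step 14: delete k at [2, 20, 21] -> counters=[2,0,1,1,0,0,0,0,2,3,0,0,1,0,2,3,1,2,1,0,1,1,1,2,0,0]
Step 15: delete rny at [3, 9, 23] -> counters=[2,0,1,0,0,0,0,0,2,2,0,0,1,0,2,3,1,2,1,0,1,1,1,1,0,0]
Step 16: delete n at [0, 9, 12] -> counters=[1,0,1,0,0,0,0,0,2,1,0,0,0,0,2,3,1,2,1,0,1,1,1,1,0,0]
Step 17: delete e at [14, 16, 20] -> counters=[1,0,1,0,0,0,0,0,2,1,0,0,0,0,1,3,0,2,1,0,0,1,1,1,0,0]
Step 18: insert den at [14, 15, 21] -> counters=[1,0,1,0,0,0,0,0,2,1,0,0,0,0,2,4,0,2,1,0,0,2,1,1,0,0]
Step 19: delete l at [8, 15, 17] -> counters=[1,0,1,0,0,0,0,0,1,1,0,0,0,0,2,3,0,1,1,0,0,2,1,1,0,0]
Step 20: insert qg at [10, 12, 24] -> counters=[1,0,1,0,0,0,0,0,1,1,1,0,1,0,2,3,0,1,1,0,0,2,1,1,1,0]
Step 21: delete den at [14, 15, 21] -> counters=[1,0,1,0,0,0,0,0,1,1,1,0,1,0,1,2,0,1,1,0,0,1,1,1,1,0]
Step 22: insert e at [14, 16, 20] -> counters=[1,0,1,0,0,0,0,0,1,1,1,0,1,0,2,2,1,1,1,0,1,1,1,1,1,0]
Step 23: delete den at [14, 15, 21] -> counters=[1,0,1,0,0,0,0,0,1,1,1,0,1,0,1,1,1,1,1,0,1,0,1,1,1,0]
Step 24: insert k at [2, 20, 21] -> counters=[1,0,2,0,0,0,0,0,1,1,1,0,1,0,1,1,1,1,1,0,2,1,1,1,1,0]
Step 25: insert k at [2, 20, 21] -> counters=[1,0,3,0,0,0,0,0,1,1,1,0,1,0,1,1,1,1,1,0,3,2,1,1,1,0]
Query d: check counters[1]=0 counters[8]=1 counters[12]=1 -> no

Answer: no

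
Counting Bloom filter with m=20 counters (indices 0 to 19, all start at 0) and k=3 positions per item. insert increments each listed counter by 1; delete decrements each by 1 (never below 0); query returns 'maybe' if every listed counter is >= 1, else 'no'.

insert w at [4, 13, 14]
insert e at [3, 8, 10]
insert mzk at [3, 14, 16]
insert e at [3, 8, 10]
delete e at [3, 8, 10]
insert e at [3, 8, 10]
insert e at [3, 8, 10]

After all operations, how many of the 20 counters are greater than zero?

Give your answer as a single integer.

Answer: 7

Derivation:
Step 1: insert w at [4, 13, 14] -> counters=[0,0,0,0,1,0,0,0,0,0,0,0,0,1,1,0,0,0,0,0]
Step 2: insert e at [3, 8, 10] -> counters=[0,0,0,1,1,0,0,0,1,0,1,0,0,1,1,0,0,0,0,0]
Step 3: insert mzk at [3, 14, 16] -> counters=[0,0,0,2,1,0,0,0,1,0,1,0,0,1,2,0,1,0,0,0]
Step 4: insert e at [3, 8, 10] -> counters=[0,0,0,3,1,0,0,0,2,0,2,0,0,1,2,0,1,0,0,0]
Step 5: delete e at [3, 8, 10] -> counters=[0,0,0,2,1,0,0,0,1,0,1,0,0,1,2,0,1,0,0,0]
Step 6: insert e at [3, 8, 10] -> counters=[0,0,0,3,1,0,0,0,2,0,2,0,0,1,2,0,1,0,0,0]
Step 7: insert e at [3, 8, 10] -> counters=[0,0,0,4,1,0,0,0,3,0,3,0,0,1,2,0,1,0,0,0]
Final counters=[0,0,0,4,1,0,0,0,3,0,3,0,0,1,2,0,1,0,0,0] -> 7 nonzero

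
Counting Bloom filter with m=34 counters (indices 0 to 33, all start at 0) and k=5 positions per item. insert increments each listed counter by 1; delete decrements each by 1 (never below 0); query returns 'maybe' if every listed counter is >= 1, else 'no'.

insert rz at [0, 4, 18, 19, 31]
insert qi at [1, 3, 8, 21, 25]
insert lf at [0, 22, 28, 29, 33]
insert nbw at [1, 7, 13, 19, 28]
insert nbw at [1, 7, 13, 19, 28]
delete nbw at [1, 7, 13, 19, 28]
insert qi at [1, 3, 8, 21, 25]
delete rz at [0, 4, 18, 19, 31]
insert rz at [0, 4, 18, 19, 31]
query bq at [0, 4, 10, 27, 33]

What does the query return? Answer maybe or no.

Answer: no

Derivation:
Step 1: insert rz at [0, 4, 18, 19, 31] -> counters=[1,0,0,0,1,0,0,0,0,0,0,0,0,0,0,0,0,0,1,1,0,0,0,0,0,0,0,0,0,0,0,1,0,0]
Step 2: insert qi at [1, 3, 8, 21, 25] -> counters=[1,1,0,1,1,0,0,0,1,0,0,0,0,0,0,0,0,0,1,1,0,1,0,0,0,1,0,0,0,0,0,1,0,0]
Step 3: insert lf at [0, 22, 28, 29, 33] -> counters=[2,1,0,1,1,0,0,0,1,0,0,0,0,0,0,0,0,0,1,1,0,1,1,0,0,1,0,0,1,1,0,1,0,1]
Step 4: insert nbw at [1, 7, 13, 19, 28] -> counters=[2,2,0,1,1,0,0,1,1,0,0,0,0,1,0,0,0,0,1,2,0,1,1,0,0,1,0,0,2,1,0,1,0,1]
Step 5: insert nbw at [1, 7, 13, 19, 28] -> counters=[2,3,0,1,1,0,0,2,1,0,0,0,0,2,0,0,0,0,1,3,0,1,1,0,0,1,0,0,3,1,0,1,0,1]
Step 6: delete nbw at [1, 7, 13, 19, 28] -> counters=[2,2,0,1,1,0,0,1,1,0,0,0,0,1,0,0,0,0,1,2,0,1,1,0,0,1,0,0,2,1,0,1,0,1]
Step 7: insert qi at [1, 3, 8, 21, 25] -> counters=[2,3,0,2,1,0,0,1,2,0,0,0,0,1,0,0,0,0,1,2,0,2,1,0,0,2,0,0,2,1,0,1,0,1]
Step 8: delete rz at [0, 4, 18, 19, 31] -> counters=[1,3,0,2,0,0,0,1,2,0,0,0,0,1,0,0,0,0,0,1,0,2,1,0,0,2,0,0,2,1,0,0,0,1]
Step 9: insert rz at [0, 4, 18, 19, 31] -> counters=[2,3,0,2,1,0,0,1,2,0,0,0,0,1,0,0,0,0,1,2,0,2,1,0,0,2,0,0,2,1,0,1,0,1]
Query bq: check counters[0]=2 counters[4]=1 counters[10]=0 counters[27]=0 counters[33]=1 -> no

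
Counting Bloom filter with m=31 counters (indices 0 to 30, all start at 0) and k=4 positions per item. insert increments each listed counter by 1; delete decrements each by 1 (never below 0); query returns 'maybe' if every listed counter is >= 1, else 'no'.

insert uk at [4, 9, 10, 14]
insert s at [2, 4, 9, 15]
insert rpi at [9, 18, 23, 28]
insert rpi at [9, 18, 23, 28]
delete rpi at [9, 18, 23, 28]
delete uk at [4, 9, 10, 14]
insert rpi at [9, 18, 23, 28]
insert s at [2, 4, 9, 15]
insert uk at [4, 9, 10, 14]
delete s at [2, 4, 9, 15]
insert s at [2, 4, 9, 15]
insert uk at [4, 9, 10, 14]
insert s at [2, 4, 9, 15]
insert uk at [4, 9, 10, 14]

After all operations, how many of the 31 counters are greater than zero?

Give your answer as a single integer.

Answer: 9

Derivation:
Step 1: insert uk at [4, 9, 10, 14] -> counters=[0,0,0,0,1,0,0,0,0,1,1,0,0,0,1,0,0,0,0,0,0,0,0,0,0,0,0,0,0,0,0]
Step 2: insert s at [2, 4, 9, 15] -> counters=[0,0,1,0,2,0,0,0,0,2,1,0,0,0,1,1,0,0,0,0,0,0,0,0,0,0,0,0,0,0,0]
Step 3: insert rpi at [9, 18, 23, 28] -> counters=[0,0,1,0,2,0,0,0,0,3,1,0,0,0,1,1,0,0,1,0,0,0,0,1,0,0,0,0,1,0,0]
Step 4: insert rpi at [9, 18, 23, 28] -> counters=[0,0,1,0,2,0,0,0,0,4,1,0,0,0,1,1,0,0,2,0,0,0,0,2,0,0,0,0,2,0,0]
Step 5: delete rpi at [9, 18, 23, 28] -> counters=[0,0,1,0,2,0,0,0,0,3,1,0,0,0,1,1,0,0,1,0,0,0,0,1,0,0,0,0,1,0,0]
Step 6: delete uk at [4, 9, 10, 14] -> counters=[0,0,1,0,1,0,0,0,0,2,0,0,0,0,0,1,0,0,1,0,0,0,0,1,0,0,0,0,1,0,0]
Step 7: insert rpi at [9, 18, 23, 28] -> counters=[0,0,1,0,1,0,0,0,0,3,0,0,0,0,0,1,0,0,2,0,0,0,0,2,0,0,0,0,2,0,0]
Step 8: insert s at [2, 4, 9, 15] -> counters=[0,0,2,0,2,0,0,0,0,4,0,0,0,0,0,2,0,0,2,0,0,0,0,2,0,0,0,0,2,0,0]
Step 9: insert uk at [4, 9, 10, 14] -> counters=[0,0,2,0,3,0,0,0,0,5,1,0,0,0,1,2,0,0,2,0,0,0,0,2,0,0,0,0,2,0,0]
Step 10: delete s at [2, 4, 9, 15] -> counters=[0,0,1,0,2,0,0,0,0,4,1,0,0,0,1,1,0,0,2,0,0,0,0,2,0,0,0,0,2,0,0]
Step 11: insert s at [2, 4, 9, 15] -> counters=[0,0,2,0,3,0,0,0,0,5,1,0,0,0,1,2,0,0,2,0,0,0,0,2,0,0,0,0,2,0,0]
Step 12: insert uk at [4, 9, 10, 14] -> counters=[0,0,2,0,4,0,0,0,0,6,2,0,0,0,2,2,0,0,2,0,0,0,0,2,0,0,0,0,2,0,0]
Step 13: insert s at [2, 4, 9, 15] -> counters=[0,0,3,0,5,0,0,0,0,7,2,0,0,0,2,3,0,0,2,0,0,0,0,2,0,0,0,0,2,0,0]
Step 14: insert uk at [4, 9, 10, 14] -> counters=[0,0,3,0,6,0,0,0,0,8,3,0,0,0,3,3,0,0,2,0,0,0,0,2,0,0,0,0,2,0,0]
Final counters=[0,0,3,0,6,0,0,0,0,8,3,0,0,0,3,3,0,0,2,0,0,0,0,2,0,0,0,0,2,0,0] -> 9 nonzero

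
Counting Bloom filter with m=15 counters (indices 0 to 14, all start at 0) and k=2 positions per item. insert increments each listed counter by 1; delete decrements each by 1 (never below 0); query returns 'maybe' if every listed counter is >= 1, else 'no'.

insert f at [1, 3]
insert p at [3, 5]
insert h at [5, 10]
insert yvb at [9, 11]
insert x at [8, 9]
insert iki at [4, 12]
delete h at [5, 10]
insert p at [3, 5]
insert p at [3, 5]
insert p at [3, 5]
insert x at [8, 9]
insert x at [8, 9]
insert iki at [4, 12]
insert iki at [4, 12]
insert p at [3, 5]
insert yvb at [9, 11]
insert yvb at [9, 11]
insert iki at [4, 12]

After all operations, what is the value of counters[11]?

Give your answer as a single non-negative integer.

Step 1: insert f at [1, 3] -> counters=[0,1,0,1,0,0,0,0,0,0,0,0,0,0,0]
Step 2: insert p at [3, 5] -> counters=[0,1,0,2,0,1,0,0,0,0,0,0,0,0,0]
Step 3: insert h at [5, 10] -> counters=[0,1,0,2,0,2,0,0,0,0,1,0,0,0,0]
Step 4: insert yvb at [9, 11] -> counters=[0,1,0,2,0,2,0,0,0,1,1,1,0,0,0]
Step 5: insert x at [8, 9] -> counters=[0,1,0,2,0,2,0,0,1,2,1,1,0,0,0]
Step 6: insert iki at [4, 12] -> counters=[0,1,0,2,1,2,0,0,1,2,1,1,1,0,0]
Step 7: delete h at [5, 10] -> counters=[0,1,0,2,1,1,0,0,1,2,0,1,1,0,0]
Step 8: insert p at [3, 5] -> counters=[0,1,0,3,1,2,0,0,1,2,0,1,1,0,0]
Step 9: insert p at [3, 5] -> counters=[0,1,0,4,1,3,0,0,1,2,0,1,1,0,0]
Step 10: insert p at [3, 5] -> counters=[0,1,0,5,1,4,0,0,1,2,0,1,1,0,0]
Step 11: insert x at [8, 9] -> counters=[0,1,0,5,1,4,0,0,2,3,0,1,1,0,0]
Step 12: insert x at [8, 9] -> counters=[0,1,0,5,1,4,0,0,3,4,0,1,1,0,0]
Step 13: insert iki at [4, 12] -> counters=[0,1,0,5,2,4,0,0,3,4,0,1,2,0,0]
Step 14: insert iki at [4, 12] -> counters=[0,1,0,5,3,4,0,0,3,4,0,1,3,0,0]
Step 15: insert p at [3, 5] -> counters=[0,1,0,6,3,5,0,0,3,4,0,1,3,0,0]
Step 16: insert yvb at [9, 11] -> counters=[0,1,0,6,3,5,0,0,3,5,0,2,3,0,0]
Step 17: insert yvb at [9, 11] -> counters=[0,1,0,6,3,5,0,0,3,6,0,3,3,0,0]
Step 18: insert iki at [4, 12] -> counters=[0,1,0,6,4,5,0,0,3,6,0,3,4,0,0]
Final counters=[0,1,0,6,4,5,0,0,3,6,0,3,4,0,0] -> counters[11]=3

Answer: 3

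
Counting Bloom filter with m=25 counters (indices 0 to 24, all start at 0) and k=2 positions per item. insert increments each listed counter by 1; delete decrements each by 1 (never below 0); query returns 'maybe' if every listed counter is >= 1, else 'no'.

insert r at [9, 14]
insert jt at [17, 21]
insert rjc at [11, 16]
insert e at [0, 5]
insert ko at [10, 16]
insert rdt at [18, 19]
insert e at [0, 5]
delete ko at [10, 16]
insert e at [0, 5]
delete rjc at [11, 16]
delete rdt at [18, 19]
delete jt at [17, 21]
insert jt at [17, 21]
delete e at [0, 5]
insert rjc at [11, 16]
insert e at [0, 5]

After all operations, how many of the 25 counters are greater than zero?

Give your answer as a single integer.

Step 1: insert r at [9, 14] -> counters=[0,0,0,0,0,0,0,0,0,1,0,0,0,0,1,0,0,0,0,0,0,0,0,0,0]
Step 2: insert jt at [17, 21] -> counters=[0,0,0,0,0,0,0,0,0,1,0,0,0,0,1,0,0,1,0,0,0,1,0,0,0]
Step 3: insert rjc at [11, 16] -> counters=[0,0,0,0,0,0,0,0,0,1,0,1,0,0,1,0,1,1,0,0,0,1,0,0,0]
Step 4: insert e at [0, 5] -> counters=[1,0,0,0,0,1,0,0,0,1,0,1,0,0,1,0,1,1,0,0,0,1,0,0,0]
Step 5: insert ko at [10, 16] -> counters=[1,0,0,0,0,1,0,0,0,1,1,1,0,0,1,0,2,1,0,0,0,1,0,0,0]
Step 6: insert rdt at [18, 19] -> counters=[1,0,0,0,0,1,0,0,0,1,1,1,0,0,1,0,2,1,1,1,0,1,0,0,0]
Step 7: insert e at [0, 5] -> counters=[2,0,0,0,0,2,0,0,0,1,1,1,0,0,1,0,2,1,1,1,0,1,0,0,0]
Step 8: delete ko at [10, 16] -> counters=[2,0,0,0,0,2,0,0,0,1,0,1,0,0,1,0,1,1,1,1,0,1,0,0,0]
Step 9: insert e at [0, 5] -> counters=[3,0,0,0,0,3,0,0,0,1,0,1,0,0,1,0,1,1,1,1,0,1,0,0,0]
Step 10: delete rjc at [11, 16] -> counters=[3,0,0,0,0,3,0,0,0,1,0,0,0,0,1,0,0,1,1,1,0,1,0,0,0]
Step 11: delete rdt at [18, 19] -> counters=[3,0,0,0,0,3,0,0,0,1,0,0,0,0,1,0,0,1,0,0,0,1,0,0,0]
Step 12: delete jt at [17, 21] -> counters=[3,0,0,0,0,3,0,0,0,1,0,0,0,0,1,0,0,0,0,0,0,0,0,0,0]
Step 13: insert jt at [17, 21] -> counters=[3,0,0,0,0,3,0,0,0,1,0,0,0,0,1,0,0,1,0,0,0,1,0,0,0]
Step 14: delete e at [0, 5] -> counters=[2,0,0,0,0,2,0,0,0,1,0,0,0,0,1,0,0,1,0,0,0,1,0,0,0]
Step 15: insert rjc at [11, 16] -> counters=[2,0,0,0,0,2,0,0,0,1,0,1,0,0,1,0,1,1,0,0,0,1,0,0,0]
Step 16: insert e at [0, 5] -> counters=[3,0,0,0,0,3,0,0,0,1,0,1,0,0,1,0,1,1,0,0,0,1,0,0,0]
Final counters=[3,0,0,0,0,3,0,0,0,1,0,1,0,0,1,0,1,1,0,0,0,1,0,0,0] -> 8 nonzero

Answer: 8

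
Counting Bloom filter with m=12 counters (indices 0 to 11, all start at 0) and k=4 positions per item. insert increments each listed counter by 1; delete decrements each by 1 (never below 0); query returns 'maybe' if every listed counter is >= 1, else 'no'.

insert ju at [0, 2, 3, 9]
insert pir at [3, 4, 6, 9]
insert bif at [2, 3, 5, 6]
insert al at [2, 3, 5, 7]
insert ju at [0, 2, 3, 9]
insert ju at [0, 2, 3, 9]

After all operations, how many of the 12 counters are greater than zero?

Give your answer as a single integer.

Step 1: insert ju at [0, 2, 3, 9] -> counters=[1,0,1,1,0,0,0,0,0,1,0,0]
Step 2: insert pir at [3, 4, 6, 9] -> counters=[1,0,1,2,1,0,1,0,0,2,0,0]
Step 3: insert bif at [2, 3, 5, 6] -> counters=[1,0,2,3,1,1,2,0,0,2,0,0]
Step 4: insert al at [2, 3, 5, 7] -> counters=[1,0,3,4,1,2,2,1,0,2,0,0]
Step 5: insert ju at [0, 2, 3, 9] -> counters=[2,0,4,5,1,2,2,1,0,3,0,0]
Step 6: insert ju at [0, 2, 3, 9] -> counters=[3,0,5,6,1,2,2,1,0,4,0,0]
Final counters=[3,0,5,6,1,2,2,1,0,4,0,0] -> 8 nonzero

Answer: 8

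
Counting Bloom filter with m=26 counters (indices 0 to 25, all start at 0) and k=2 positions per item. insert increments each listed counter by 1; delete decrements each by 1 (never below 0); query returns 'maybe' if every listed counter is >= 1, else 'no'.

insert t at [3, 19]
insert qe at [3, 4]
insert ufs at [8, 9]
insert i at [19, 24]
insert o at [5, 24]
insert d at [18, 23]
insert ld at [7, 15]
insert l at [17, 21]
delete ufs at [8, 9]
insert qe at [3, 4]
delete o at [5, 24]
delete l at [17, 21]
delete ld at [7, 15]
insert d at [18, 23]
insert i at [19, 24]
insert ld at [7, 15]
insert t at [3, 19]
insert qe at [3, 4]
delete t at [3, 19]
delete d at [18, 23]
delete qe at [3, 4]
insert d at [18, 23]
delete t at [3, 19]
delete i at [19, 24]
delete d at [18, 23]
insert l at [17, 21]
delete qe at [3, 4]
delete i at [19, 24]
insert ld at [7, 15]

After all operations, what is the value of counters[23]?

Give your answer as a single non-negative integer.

Step 1: insert t at [3, 19] -> counters=[0,0,0,1,0,0,0,0,0,0,0,0,0,0,0,0,0,0,0,1,0,0,0,0,0,0]
Step 2: insert qe at [3, 4] -> counters=[0,0,0,2,1,0,0,0,0,0,0,0,0,0,0,0,0,0,0,1,0,0,0,0,0,0]
Step 3: insert ufs at [8, 9] -> counters=[0,0,0,2,1,0,0,0,1,1,0,0,0,0,0,0,0,0,0,1,0,0,0,0,0,0]
Step 4: insert i at [19, 24] -> counters=[0,0,0,2,1,0,0,0,1,1,0,0,0,0,0,0,0,0,0,2,0,0,0,0,1,0]
Step 5: insert o at [5, 24] -> counters=[0,0,0,2,1,1,0,0,1,1,0,0,0,0,0,0,0,0,0,2,0,0,0,0,2,0]
Step 6: insert d at [18, 23] -> counters=[0,0,0,2,1,1,0,0,1,1,0,0,0,0,0,0,0,0,1,2,0,0,0,1,2,0]
Step 7: insert ld at [7, 15] -> counters=[0,0,0,2,1,1,0,1,1,1,0,0,0,0,0,1,0,0,1,2,0,0,0,1,2,0]
Step 8: insert l at [17, 21] -> counters=[0,0,0,2,1,1,0,1,1,1,0,0,0,0,0,1,0,1,1,2,0,1,0,1,2,0]
Step 9: delete ufs at [8, 9] -> counters=[0,0,0,2,1,1,0,1,0,0,0,0,0,0,0,1,0,1,1,2,0,1,0,1,2,0]
Step 10: insert qe at [3, 4] -> counters=[0,0,0,3,2,1,0,1,0,0,0,0,0,0,0,1,0,1,1,2,0,1,0,1,2,0]
Step 11: delete o at [5, 24] -> counters=[0,0,0,3,2,0,0,1,0,0,0,0,0,0,0,1,0,1,1,2,0,1,0,1,1,0]
Step 12: delete l at [17, 21] -> counters=[0,0,0,3,2,0,0,1,0,0,0,0,0,0,0,1,0,0,1,2,0,0,0,1,1,0]
Step 13: delete ld at [7, 15] -> counters=[0,0,0,3,2,0,0,0,0,0,0,0,0,0,0,0,0,0,1,2,0,0,0,1,1,0]
Step 14: insert d at [18, 23] -> counters=[0,0,0,3,2,0,0,0,0,0,0,0,0,0,0,0,0,0,2,2,0,0,0,2,1,0]
Step 15: insert i at [19, 24] -> counters=[0,0,0,3,2,0,0,0,0,0,0,0,0,0,0,0,0,0,2,3,0,0,0,2,2,0]
Step 16: insert ld at [7, 15] -> counters=[0,0,0,3,2,0,0,1,0,0,0,0,0,0,0,1,0,0,2,3,0,0,0,2,2,0]
Step 17: insert t at [3, 19] -> counters=[0,0,0,4,2,0,0,1,0,0,0,0,0,0,0,1,0,0,2,4,0,0,0,2,2,0]
Step 18: insert qe at [3, 4] -> counters=[0,0,0,5,3,0,0,1,0,0,0,0,0,0,0,1,0,0,2,4,0,0,0,2,2,0]
Step 19: delete t at [3, 19] -> counters=[0,0,0,4,3,0,0,1,0,0,0,0,0,0,0,1,0,0,2,3,0,0,0,2,2,0]
Step 20: delete d at [18, 23] -> counters=[0,0,0,4,3,0,0,1,0,0,0,0,0,0,0,1,0,0,1,3,0,0,0,1,2,0]
Step 21: delete qe at [3, 4] -> counters=[0,0,0,3,2,0,0,1,0,0,0,0,0,0,0,1,0,0,1,3,0,0,0,1,2,0]
Step 22: insert d at [18, 23] -> counters=[0,0,0,3,2,0,0,1,0,0,0,0,0,0,0,1,0,0,2,3,0,0,0,2,2,0]
Step 23: delete t at [3, 19] -> counters=[0,0,0,2,2,0,0,1,0,0,0,0,0,0,0,1,0,0,2,2,0,0,0,2,2,0]
Step 24: delete i at [19, 24] -> counters=[0,0,0,2,2,0,0,1,0,0,0,0,0,0,0,1,0,0,2,1,0,0,0,2,1,0]
Step 25: delete d at [18, 23] -> counters=[0,0,0,2,2,0,0,1,0,0,0,0,0,0,0,1,0,0,1,1,0,0,0,1,1,0]
Step 26: insert l at [17, 21] -> counters=[0,0,0,2,2,0,0,1,0,0,0,0,0,0,0,1,0,1,1,1,0,1,0,1,1,0]
Step 27: delete qe at [3, 4] -> counters=[0,0,0,1,1,0,0,1,0,0,0,0,0,0,0,1,0,1,1,1,0,1,0,1,1,0]
Step 28: delete i at [19, 24] -> counters=[0,0,0,1,1,0,0,1,0,0,0,0,0,0,0,1,0,1,1,0,0,1,0,1,0,0]
Step 29: insert ld at [7, 15] -> counters=[0,0,0,1,1,0,0,2,0,0,0,0,0,0,0,2,0,1,1,0,0,1,0,1,0,0]
Final counters=[0,0,0,1,1,0,0,2,0,0,0,0,0,0,0,2,0,1,1,0,0,1,0,1,0,0] -> counters[23]=1

Answer: 1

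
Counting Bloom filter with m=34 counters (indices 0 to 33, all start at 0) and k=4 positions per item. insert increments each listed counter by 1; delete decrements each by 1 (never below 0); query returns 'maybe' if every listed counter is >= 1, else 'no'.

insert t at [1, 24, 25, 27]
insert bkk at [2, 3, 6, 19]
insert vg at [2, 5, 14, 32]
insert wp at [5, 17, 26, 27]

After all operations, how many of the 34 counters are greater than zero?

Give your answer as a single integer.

Answer: 13

Derivation:
Step 1: insert t at [1, 24, 25, 27] -> counters=[0,1,0,0,0,0,0,0,0,0,0,0,0,0,0,0,0,0,0,0,0,0,0,0,1,1,0,1,0,0,0,0,0,0]
Step 2: insert bkk at [2, 3, 6, 19] -> counters=[0,1,1,1,0,0,1,0,0,0,0,0,0,0,0,0,0,0,0,1,0,0,0,0,1,1,0,1,0,0,0,0,0,0]
Step 3: insert vg at [2, 5, 14, 32] -> counters=[0,1,2,1,0,1,1,0,0,0,0,0,0,0,1,0,0,0,0,1,0,0,0,0,1,1,0,1,0,0,0,0,1,0]
Step 4: insert wp at [5, 17, 26, 27] -> counters=[0,1,2,1,0,2,1,0,0,0,0,0,0,0,1,0,0,1,0,1,0,0,0,0,1,1,1,2,0,0,0,0,1,0]
Final counters=[0,1,2,1,0,2,1,0,0,0,0,0,0,0,1,0,0,1,0,1,0,0,0,0,1,1,1,2,0,0,0,0,1,0] -> 13 nonzero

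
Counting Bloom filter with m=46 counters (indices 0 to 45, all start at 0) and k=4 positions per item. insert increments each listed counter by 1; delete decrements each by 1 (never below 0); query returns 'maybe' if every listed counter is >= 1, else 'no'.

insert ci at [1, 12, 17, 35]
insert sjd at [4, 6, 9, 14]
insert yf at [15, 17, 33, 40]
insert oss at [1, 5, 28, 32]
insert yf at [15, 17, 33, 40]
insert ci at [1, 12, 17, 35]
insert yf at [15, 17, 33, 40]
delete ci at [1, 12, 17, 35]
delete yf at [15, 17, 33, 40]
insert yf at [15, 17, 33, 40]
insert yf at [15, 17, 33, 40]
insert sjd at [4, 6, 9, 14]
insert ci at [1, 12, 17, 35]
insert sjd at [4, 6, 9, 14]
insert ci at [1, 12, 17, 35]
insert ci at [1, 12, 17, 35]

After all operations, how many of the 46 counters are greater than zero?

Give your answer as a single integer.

Answer: 14

Derivation:
Step 1: insert ci at [1, 12, 17, 35] -> counters=[0,1,0,0,0,0,0,0,0,0,0,0,1,0,0,0,0,1,0,0,0,0,0,0,0,0,0,0,0,0,0,0,0,0,0,1,0,0,0,0,0,0,0,0,0,0]
Step 2: insert sjd at [4, 6, 9, 14] -> counters=[0,1,0,0,1,0,1,0,0,1,0,0,1,0,1,0,0,1,0,0,0,0,0,0,0,0,0,0,0,0,0,0,0,0,0,1,0,0,0,0,0,0,0,0,0,0]
Step 3: insert yf at [15, 17, 33, 40] -> counters=[0,1,0,0,1,0,1,0,0,1,0,0,1,0,1,1,0,2,0,0,0,0,0,0,0,0,0,0,0,0,0,0,0,1,0,1,0,0,0,0,1,0,0,0,0,0]
Step 4: insert oss at [1, 5, 28, 32] -> counters=[0,2,0,0,1,1,1,0,0,1,0,0,1,0,1,1,0,2,0,0,0,0,0,0,0,0,0,0,1,0,0,0,1,1,0,1,0,0,0,0,1,0,0,0,0,0]
Step 5: insert yf at [15, 17, 33, 40] -> counters=[0,2,0,0,1,1,1,0,0,1,0,0,1,0,1,2,0,3,0,0,0,0,0,0,0,0,0,0,1,0,0,0,1,2,0,1,0,0,0,0,2,0,0,0,0,0]
Step 6: insert ci at [1, 12, 17, 35] -> counters=[0,3,0,0,1,1,1,0,0,1,0,0,2,0,1,2,0,4,0,0,0,0,0,0,0,0,0,0,1,0,0,0,1,2,0,2,0,0,0,0,2,0,0,0,0,0]
Step 7: insert yf at [15, 17, 33, 40] -> counters=[0,3,0,0,1,1,1,0,0,1,0,0,2,0,1,3,0,5,0,0,0,0,0,0,0,0,0,0,1,0,0,0,1,3,0,2,0,0,0,0,3,0,0,0,0,0]
Step 8: delete ci at [1, 12, 17, 35] -> counters=[0,2,0,0,1,1,1,0,0,1,0,0,1,0,1,3,0,4,0,0,0,0,0,0,0,0,0,0,1,0,0,0,1,3,0,1,0,0,0,0,3,0,0,0,0,0]
Step 9: delete yf at [15, 17, 33, 40] -> counters=[0,2,0,0,1,1,1,0,0,1,0,0,1,0,1,2,0,3,0,0,0,0,0,0,0,0,0,0,1,0,0,0,1,2,0,1,0,0,0,0,2,0,0,0,0,0]
Step 10: insert yf at [15, 17, 33, 40] -> counters=[0,2,0,0,1,1,1,0,0,1,0,0,1,0,1,3,0,4,0,0,0,0,0,0,0,0,0,0,1,0,0,0,1,3,0,1,0,0,0,0,3,0,0,0,0,0]
Step 11: insert yf at [15, 17, 33, 40] -> counters=[0,2,0,0,1,1,1,0,0,1,0,0,1,0,1,4,0,5,0,0,0,0,0,0,0,0,0,0,1,0,0,0,1,4,0,1,0,0,0,0,4,0,0,0,0,0]
Step 12: insert sjd at [4, 6, 9, 14] -> counters=[0,2,0,0,2,1,2,0,0,2,0,0,1,0,2,4,0,5,0,0,0,0,0,0,0,0,0,0,1,0,0,0,1,4,0,1,0,0,0,0,4,0,0,0,0,0]
Step 13: insert ci at [1, 12, 17, 35] -> counters=[0,3,0,0,2,1,2,0,0,2,0,0,2,0,2,4,0,6,0,0,0,0,0,0,0,0,0,0,1,0,0,0,1,4,0,2,0,0,0,0,4,0,0,0,0,0]
Step 14: insert sjd at [4, 6, 9, 14] -> counters=[0,3,0,0,3,1,3,0,0,3,0,0,2,0,3,4,0,6,0,0,0,0,0,0,0,0,0,0,1,0,0,0,1,4,0,2,0,0,0,0,4,0,0,0,0,0]
Step 15: insert ci at [1, 12, 17, 35] -> counters=[0,4,0,0,3,1,3,0,0,3,0,0,3,0,3,4,0,7,0,0,0,0,0,0,0,0,0,0,1,0,0,0,1,4,0,3,0,0,0,0,4,0,0,0,0,0]
Step 16: insert ci at [1, 12, 17, 35] -> counters=[0,5,0,0,3,1,3,0,0,3,0,0,4,0,3,4,0,8,0,0,0,0,0,0,0,0,0,0,1,0,0,0,1,4,0,4,0,0,0,0,4,0,0,0,0,0]
Final counters=[0,5,0,0,3,1,3,0,0,3,0,0,4,0,3,4,0,8,0,0,0,0,0,0,0,0,0,0,1,0,0,0,1,4,0,4,0,0,0,0,4,0,0,0,0,0] -> 14 nonzero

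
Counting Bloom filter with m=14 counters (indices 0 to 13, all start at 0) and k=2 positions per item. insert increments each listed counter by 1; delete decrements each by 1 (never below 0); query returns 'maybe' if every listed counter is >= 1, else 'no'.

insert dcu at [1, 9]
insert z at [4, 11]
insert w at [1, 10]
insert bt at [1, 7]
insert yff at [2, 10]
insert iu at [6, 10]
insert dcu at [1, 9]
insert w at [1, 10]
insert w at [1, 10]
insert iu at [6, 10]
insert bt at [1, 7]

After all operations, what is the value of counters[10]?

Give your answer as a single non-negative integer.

Step 1: insert dcu at [1, 9] -> counters=[0,1,0,0,0,0,0,0,0,1,0,0,0,0]
Step 2: insert z at [4, 11] -> counters=[0,1,0,0,1,0,0,0,0,1,0,1,0,0]
Step 3: insert w at [1, 10] -> counters=[0,2,0,0,1,0,0,0,0,1,1,1,0,0]
Step 4: insert bt at [1, 7] -> counters=[0,3,0,0,1,0,0,1,0,1,1,1,0,0]
Step 5: insert yff at [2, 10] -> counters=[0,3,1,0,1,0,0,1,0,1,2,1,0,0]
Step 6: insert iu at [6, 10] -> counters=[0,3,1,0,1,0,1,1,0,1,3,1,0,0]
Step 7: insert dcu at [1, 9] -> counters=[0,4,1,0,1,0,1,1,0,2,3,1,0,0]
Step 8: insert w at [1, 10] -> counters=[0,5,1,0,1,0,1,1,0,2,4,1,0,0]
Step 9: insert w at [1, 10] -> counters=[0,6,1,0,1,0,1,1,0,2,5,1,0,0]
Step 10: insert iu at [6, 10] -> counters=[0,6,1,0,1,0,2,1,0,2,6,1,0,0]
Step 11: insert bt at [1, 7] -> counters=[0,7,1,0,1,0,2,2,0,2,6,1,0,0]
Final counters=[0,7,1,0,1,0,2,2,0,2,6,1,0,0] -> counters[10]=6

Answer: 6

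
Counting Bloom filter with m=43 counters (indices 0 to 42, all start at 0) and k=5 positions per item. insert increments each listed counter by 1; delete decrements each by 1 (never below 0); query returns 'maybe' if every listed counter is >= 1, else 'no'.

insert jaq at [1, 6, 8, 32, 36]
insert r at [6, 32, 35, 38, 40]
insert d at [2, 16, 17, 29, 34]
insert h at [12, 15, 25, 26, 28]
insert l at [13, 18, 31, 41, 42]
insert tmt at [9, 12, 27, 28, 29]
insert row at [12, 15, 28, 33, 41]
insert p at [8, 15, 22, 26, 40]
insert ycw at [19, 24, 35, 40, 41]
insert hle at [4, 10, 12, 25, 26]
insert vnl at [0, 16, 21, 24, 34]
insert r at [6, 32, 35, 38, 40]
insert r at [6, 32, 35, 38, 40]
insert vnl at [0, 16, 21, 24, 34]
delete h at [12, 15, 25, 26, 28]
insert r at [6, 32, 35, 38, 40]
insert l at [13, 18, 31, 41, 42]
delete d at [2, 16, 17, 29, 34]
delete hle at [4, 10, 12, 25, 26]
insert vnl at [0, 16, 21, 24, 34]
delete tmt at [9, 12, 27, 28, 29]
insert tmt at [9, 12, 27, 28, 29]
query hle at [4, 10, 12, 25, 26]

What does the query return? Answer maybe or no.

Step 1: insert jaq at [1, 6, 8, 32, 36] -> counters=[0,1,0,0,0,0,1,0,1,0,0,0,0,0,0,0,0,0,0,0,0,0,0,0,0,0,0,0,0,0,0,0,1,0,0,0,1,0,0,0,0,0,0]
Step 2: insert r at [6, 32, 35, 38, 40] -> counters=[0,1,0,0,0,0,2,0,1,0,0,0,0,0,0,0,0,0,0,0,0,0,0,0,0,0,0,0,0,0,0,0,2,0,0,1,1,0,1,0,1,0,0]
Step 3: insert d at [2, 16, 17, 29, 34] -> counters=[0,1,1,0,0,0,2,0,1,0,0,0,0,0,0,0,1,1,0,0,0,0,0,0,0,0,0,0,0,1,0,0,2,0,1,1,1,0,1,0,1,0,0]
Step 4: insert h at [12, 15, 25, 26, 28] -> counters=[0,1,1,0,0,0,2,0,1,0,0,0,1,0,0,1,1,1,0,0,0,0,0,0,0,1,1,0,1,1,0,0,2,0,1,1,1,0,1,0,1,0,0]
Step 5: insert l at [13, 18, 31, 41, 42] -> counters=[0,1,1,0,0,0,2,0,1,0,0,0,1,1,0,1,1,1,1,0,0,0,0,0,0,1,1,0,1,1,0,1,2,0,1,1,1,0,1,0,1,1,1]
Step 6: insert tmt at [9, 12, 27, 28, 29] -> counters=[0,1,1,0,0,0,2,0,1,1,0,0,2,1,0,1,1,1,1,0,0,0,0,0,0,1,1,1,2,2,0,1,2,0,1,1,1,0,1,0,1,1,1]
Step 7: insert row at [12, 15, 28, 33, 41] -> counters=[0,1,1,0,0,0,2,0,1,1,0,0,3,1,0,2,1,1,1,0,0,0,0,0,0,1,1,1,3,2,0,1,2,1,1,1,1,0,1,0,1,2,1]
Step 8: insert p at [8, 15, 22, 26, 40] -> counters=[0,1,1,0,0,0,2,0,2,1,0,0,3,1,0,3,1,1,1,0,0,0,1,0,0,1,2,1,3,2,0,1,2,1,1,1,1,0,1,0,2,2,1]
Step 9: insert ycw at [19, 24, 35, 40, 41] -> counters=[0,1,1,0,0,0,2,0,2,1,0,0,3,1,0,3,1,1,1,1,0,0,1,0,1,1,2,1,3,2,0,1,2,1,1,2,1,0,1,0,3,3,1]
Step 10: insert hle at [4, 10, 12, 25, 26] -> counters=[0,1,1,0,1,0,2,0,2,1,1,0,4,1,0,3,1,1,1,1,0,0,1,0,1,2,3,1,3,2,0,1,2,1,1,2,1,0,1,0,3,3,1]
Step 11: insert vnl at [0, 16, 21, 24, 34] -> counters=[1,1,1,0,1,0,2,0,2,1,1,0,4,1,0,3,2,1,1,1,0,1,1,0,2,2,3,1,3,2,0,1,2,1,2,2,1,0,1,0,3,3,1]
Step 12: insert r at [6, 32, 35, 38, 40] -> counters=[1,1,1,0,1,0,3,0,2,1,1,0,4,1,0,3,2,1,1,1,0,1,1,0,2,2,3,1,3,2,0,1,3,1,2,3,1,0,2,0,4,3,1]
Step 13: insert r at [6, 32, 35, 38, 40] -> counters=[1,1,1,0,1,0,4,0,2,1,1,0,4,1,0,3,2,1,1,1,0,1,1,0,2,2,3,1,3,2,0,1,4,1,2,4,1,0,3,0,5,3,1]
Step 14: insert vnl at [0, 16, 21, 24, 34] -> counters=[2,1,1,0,1,0,4,0,2,1,1,0,4,1,0,3,3,1,1,1,0,2,1,0,3,2,3,1,3,2,0,1,4,1,3,4,1,0,3,0,5,3,1]
Step 15: delete h at [12, 15, 25, 26, 28] -> counters=[2,1,1,0,1,0,4,0,2,1,1,0,3,1,0,2,3,1,1,1,0,2,1,0,3,1,2,1,2,2,0,1,4,1,3,4,1,0,3,0,5,3,1]
Step 16: insert r at [6, 32, 35, 38, 40] -> counters=[2,1,1,0,1,0,5,0,2,1,1,0,3,1,0,2,3,1,1,1,0,2,1,0,3,1,2,1,2,2,0,1,5,1,3,5,1,0,4,0,6,3,1]
Step 17: insert l at [13, 18, 31, 41, 42] -> counters=[2,1,1,0,1,0,5,0,2,1,1,0,3,2,0,2,3,1,2,1,0,2,1,0,3,1,2,1,2,2,0,2,5,1,3,5,1,0,4,0,6,4,2]
Step 18: delete d at [2, 16, 17, 29, 34] -> counters=[2,1,0,0,1,0,5,0,2,1,1,0,3,2,0,2,2,0,2,1,0,2,1,0,3,1,2,1,2,1,0,2,5,1,2,5,1,0,4,0,6,4,2]
Step 19: delete hle at [4, 10, 12, 25, 26] -> counters=[2,1,0,0,0,0,5,0,2,1,0,0,2,2,0,2,2,0,2,1,0,2,1,0,3,0,1,1,2,1,0,2,5,1,2,5,1,0,4,0,6,4,2]
Step 20: insert vnl at [0, 16, 21, 24, 34] -> counters=[3,1,0,0,0,0,5,0,2,1,0,0,2,2,0,2,3,0,2,1,0,3,1,0,4,0,1,1,2,1,0,2,5,1,3,5,1,0,4,0,6,4,2]
Step 21: delete tmt at [9, 12, 27, 28, 29] -> counters=[3,1,0,0,0,0,5,0,2,0,0,0,1,2,0,2,3,0,2,1,0,3,1,0,4,0,1,0,1,0,0,2,5,1,3,5,1,0,4,0,6,4,2]
Step 22: insert tmt at [9, 12, 27, 28, 29] -> counters=[3,1,0,0,0,0,5,0,2,1,0,0,2,2,0,2,3,0,2,1,0,3,1,0,4,0,1,1,2,1,0,2,5,1,3,5,1,0,4,0,6,4,2]
Query hle: check counters[4]=0 counters[10]=0 counters[12]=2 counters[25]=0 counters[26]=1 -> no

Answer: no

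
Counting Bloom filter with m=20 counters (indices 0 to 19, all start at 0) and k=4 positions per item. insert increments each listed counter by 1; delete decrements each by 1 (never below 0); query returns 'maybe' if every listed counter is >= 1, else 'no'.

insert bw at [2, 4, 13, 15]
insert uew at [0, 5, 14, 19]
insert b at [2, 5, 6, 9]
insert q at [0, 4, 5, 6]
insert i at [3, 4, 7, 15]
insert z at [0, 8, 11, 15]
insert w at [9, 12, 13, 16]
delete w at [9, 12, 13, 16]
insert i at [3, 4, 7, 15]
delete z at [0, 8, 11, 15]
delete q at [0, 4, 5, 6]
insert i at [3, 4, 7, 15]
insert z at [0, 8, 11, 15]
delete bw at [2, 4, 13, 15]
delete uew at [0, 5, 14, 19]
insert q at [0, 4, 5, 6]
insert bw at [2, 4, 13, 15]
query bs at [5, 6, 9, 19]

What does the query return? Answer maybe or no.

Answer: no

Derivation:
Step 1: insert bw at [2, 4, 13, 15] -> counters=[0,0,1,0,1,0,0,0,0,0,0,0,0,1,0,1,0,0,0,0]
Step 2: insert uew at [0, 5, 14, 19] -> counters=[1,0,1,0,1,1,0,0,0,0,0,0,0,1,1,1,0,0,0,1]
Step 3: insert b at [2, 5, 6, 9] -> counters=[1,0,2,0,1,2,1,0,0,1,0,0,0,1,1,1,0,0,0,1]
Step 4: insert q at [0, 4, 5, 6] -> counters=[2,0,2,0,2,3,2,0,0,1,0,0,0,1,1,1,0,0,0,1]
Step 5: insert i at [3, 4, 7, 15] -> counters=[2,0,2,1,3,3,2,1,0,1,0,0,0,1,1,2,0,0,0,1]
Step 6: insert z at [0, 8, 11, 15] -> counters=[3,0,2,1,3,3,2,1,1,1,0,1,0,1,1,3,0,0,0,1]
Step 7: insert w at [9, 12, 13, 16] -> counters=[3,0,2,1,3,3,2,1,1,2,0,1,1,2,1,3,1,0,0,1]
Step 8: delete w at [9, 12, 13, 16] -> counters=[3,0,2,1,3,3,2,1,1,1,0,1,0,1,1,3,0,0,0,1]
Step 9: insert i at [3, 4, 7, 15] -> counters=[3,0,2,2,4,3,2,2,1,1,0,1,0,1,1,4,0,0,0,1]
Step 10: delete z at [0, 8, 11, 15] -> counters=[2,0,2,2,4,3,2,2,0,1,0,0,0,1,1,3,0,0,0,1]
Step 11: delete q at [0, 4, 5, 6] -> counters=[1,0,2,2,3,2,1,2,0,1,0,0,0,1,1,3,0,0,0,1]
Step 12: insert i at [3, 4, 7, 15] -> counters=[1,0,2,3,4,2,1,3,0,1,0,0,0,1,1,4,0,0,0,1]
Step 13: insert z at [0, 8, 11, 15] -> counters=[2,0,2,3,4,2,1,3,1,1,0,1,0,1,1,5,0,0,0,1]
Step 14: delete bw at [2, 4, 13, 15] -> counters=[2,0,1,3,3,2,1,3,1,1,0,1,0,0,1,4,0,0,0,1]
Step 15: delete uew at [0, 5, 14, 19] -> counters=[1,0,1,3,3,1,1,3,1,1,0,1,0,0,0,4,0,0,0,0]
Step 16: insert q at [0, 4, 5, 6] -> counters=[2,0,1,3,4,2,2,3,1,1,0,1,0,0,0,4,0,0,0,0]
Step 17: insert bw at [2, 4, 13, 15] -> counters=[2,0,2,3,5,2,2,3,1,1,0,1,0,1,0,5,0,0,0,0]
Query bs: check counters[5]=2 counters[6]=2 counters[9]=1 counters[19]=0 -> no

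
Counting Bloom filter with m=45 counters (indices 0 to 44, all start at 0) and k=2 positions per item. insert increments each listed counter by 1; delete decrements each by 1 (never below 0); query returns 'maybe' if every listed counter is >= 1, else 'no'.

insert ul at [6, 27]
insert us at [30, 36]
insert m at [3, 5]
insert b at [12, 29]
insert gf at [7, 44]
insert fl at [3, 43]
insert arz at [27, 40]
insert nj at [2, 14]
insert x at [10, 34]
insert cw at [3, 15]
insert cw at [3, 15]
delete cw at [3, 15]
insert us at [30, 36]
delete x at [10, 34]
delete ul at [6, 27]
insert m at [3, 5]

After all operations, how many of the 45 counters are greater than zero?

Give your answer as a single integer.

Step 1: insert ul at [6, 27] -> counters=[0,0,0,0,0,0,1,0,0,0,0,0,0,0,0,0,0,0,0,0,0,0,0,0,0,0,0,1,0,0,0,0,0,0,0,0,0,0,0,0,0,0,0,0,0]
Step 2: insert us at [30, 36] -> counters=[0,0,0,0,0,0,1,0,0,0,0,0,0,0,0,0,0,0,0,0,0,0,0,0,0,0,0,1,0,0,1,0,0,0,0,0,1,0,0,0,0,0,0,0,0]
Step 3: insert m at [3, 5] -> counters=[0,0,0,1,0,1,1,0,0,0,0,0,0,0,0,0,0,0,0,0,0,0,0,0,0,0,0,1,0,0,1,0,0,0,0,0,1,0,0,0,0,0,0,0,0]
Step 4: insert b at [12, 29] -> counters=[0,0,0,1,0,1,1,0,0,0,0,0,1,0,0,0,0,0,0,0,0,0,0,0,0,0,0,1,0,1,1,0,0,0,0,0,1,0,0,0,0,0,0,0,0]
Step 5: insert gf at [7, 44] -> counters=[0,0,0,1,0,1,1,1,0,0,0,0,1,0,0,0,0,0,0,0,0,0,0,0,0,0,0,1,0,1,1,0,0,0,0,0,1,0,0,0,0,0,0,0,1]
Step 6: insert fl at [3, 43] -> counters=[0,0,0,2,0,1,1,1,0,0,0,0,1,0,0,0,0,0,0,0,0,0,0,0,0,0,0,1,0,1,1,0,0,0,0,0,1,0,0,0,0,0,0,1,1]
Step 7: insert arz at [27, 40] -> counters=[0,0,0,2,0,1,1,1,0,0,0,0,1,0,0,0,0,0,0,0,0,0,0,0,0,0,0,2,0,1,1,0,0,0,0,0,1,0,0,0,1,0,0,1,1]
Step 8: insert nj at [2, 14] -> counters=[0,0,1,2,0,1,1,1,0,0,0,0,1,0,1,0,0,0,0,0,0,0,0,0,0,0,0,2,0,1,1,0,0,0,0,0,1,0,0,0,1,0,0,1,1]
Step 9: insert x at [10, 34] -> counters=[0,0,1,2,0,1,1,1,0,0,1,0,1,0,1,0,0,0,0,0,0,0,0,0,0,0,0,2,0,1,1,0,0,0,1,0,1,0,0,0,1,0,0,1,1]
Step 10: insert cw at [3, 15] -> counters=[0,0,1,3,0,1,1,1,0,0,1,0,1,0,1,1,0,0,0,0,0,0,0,0,0,0,0,2,0,1,1,0,0,0,1,0,1,0,0,0,1,0,0,1,1]
Step 11: insert cw at [3, 15] -> counters=[0,0,1,4,0,1,1,1,0,0,1,0,1,0,1,2,0,0,0,0,0,0,0,0,0,0,0,2,0,1,1,0,0,0,1,0,1,0,0,0,1,0,0,1,1]
Step 12: delete cw at [3, 15] -> counters=[0,0,1,3,0,1,1,1,0,0,1,0,1,0,1,1,0,0,0,0,0,0,0,0,0,0,0,2,0,1,1,0,0,0,1,0,1,0,0,0,1,0,0,1,1]
Step 13: insert us at [30, 36] -> counters=[0,0,1,3,0,1,1,1,0,0,1,0,1,0,1,1,0,0,0,0,0,0,0,0,0,0,0,2,0,1,2,0,0,0,1,0,2,0,0,0,1,0,0,1,1]
Step 14: delete x at [10, 34] -> counters=[0,0,1,3,0,1,1,1,0,0,0,0,1,0,1,1,0,0,0,0,0,0,0,0,0,0,0,2,0,1,2,0,0,0,0,0,2,0,0,0,1,0,0,1,1]
Step 15: delete ul at [6, 27] -> counters=[0,0,1,3,0,1,0,1,0,0,0,0,1,0,1,1,0,0,0,0,0,0,0,0,0,0,0,1,0,1,2,0,0,0,0,0,2,0,0,0,1,0,0,1,1]
Step 16: insert m at [3, 5] -> counters=[0,0,1,4,0,2,0,1,0,0,0,0,1,0,1,1,0,0,0,0,0,0,0,0,0,0,0,1,0,1,2,0,0,0,0,0,2,0,0,0,1,0,0,1,1]
Final counters=[0,0,1,4,0,2,0,1,0,0,0,0,1,0,1,1,0,0,0,0,0,0,0,0,0,0,0,1,0,1,2,0,0,0,0,0,2,0,0,0,1,0,0,1,1] -> 14 nonzero

Answer: 14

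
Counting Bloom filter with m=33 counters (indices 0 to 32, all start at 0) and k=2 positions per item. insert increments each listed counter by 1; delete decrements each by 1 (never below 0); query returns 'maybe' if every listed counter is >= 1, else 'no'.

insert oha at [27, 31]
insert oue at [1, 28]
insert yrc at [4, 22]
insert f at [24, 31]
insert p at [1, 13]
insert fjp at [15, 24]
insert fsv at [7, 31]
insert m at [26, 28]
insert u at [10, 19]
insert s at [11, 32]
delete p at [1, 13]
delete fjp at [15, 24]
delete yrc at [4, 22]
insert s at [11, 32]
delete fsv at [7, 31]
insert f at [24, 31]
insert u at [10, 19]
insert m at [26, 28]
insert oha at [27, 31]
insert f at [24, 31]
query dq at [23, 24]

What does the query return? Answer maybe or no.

Step 1: insert oha at [27, 31] -> counters=[0,0,0,0,0,0,0,0,0,0,0,0,0,0,0,0,0,0,0,0,0,0,0,0,0,0,0,1,0,0,0,1,0]
Step 2: insert oue at [1, 28] -> counters=[0,1,0,0,0,0,0,0,0,0,0,0,0,0,0,0,0,0,0,0,0,0,0,0,0,0,0,1,1,0,0,1,0]
Step 3: insert yrc at [4, 22] -> counters=[0,1,0,0,1,0,0,0,0,0,0,0,0,0,0,0,0,0,0,0,0,0,1,0,0,0,0,1,1,0,0,1,0]
Step 4: insert f at [24, 31] -> counters=[0,1,0,0,1,0,0,0,0,0,0,0,0,0,0,0,0,0,0,0,0,0,1,0,1,0,0,1,1,0,0,2,0]
Step 5: insert p at [1, 13] -> counters=[0,2,0,0,1,0,0,0,0,0,0,0,0,1,0,0,0,0,0,0,0,0,1,0,1,0,0,1,1,0,0,2,0]
Step 6: insert fjp at [15, 24] -> counters=[0,2,0,0,1,0,0,0,0,0,0,0,0,1,0,1,0,0,0,0,0,0,1,0,2,0,0,1,1,0,0,2,0]
Step 7: insert fsv at [7, 31] -> counters=[0,2,0,0,1,0,0,1,0,0,0,0,0,1,0,1,0,0,0,0,0,0,1,0,2,0,0,1,1,0,0,3,0]
Step 8: insert m at [26, 28] -> counters=[0,2,0,0,1,0,0,1,0,0,0,0,0,1,0,1,0,0,0,0,0,0,1,0,2,0,1,1,2,0,0,3,0]
Step 9: insert u at [10, 19] -> counters=[0,2,0,0,1,0,0,1,0,0,1,0,0,1,0,1,0,0,0,1,0,0,1,0,2,0,1,1,2,0,0,3,0]
Step 10: insert s at [11, 32] -> counters=[0,2,0,0,1,0,0,1,0,0,1,1,0,1,0,1,0,0,0,1,0,0,1,0,2,0,1,1,2,0,0,3,1]
Step 11: delete p at [1, 13] -> counters=[0,1,0,0,1,0,0,1,0,0,1,1,0,0,0,1,0,0,0,1,0,0,1,0,2,0,1,1,2,0,0,3,1]
Step 12: delete fjp at [15, 24] -> counters=[0,1,0,0,1,0,0,1,0,0,1,1,0,0,0,0,0,0,0,1,0,0,1,0,1,0,1,1,2,0,0,3,1]
Step 13: delete yrc at [4, 22] -> counters=[0,1,0,0,0,0,0,1,0,0,1,1,0,0,0,0,0,0,0,1,0,0,0,0,1,0,1,1,2,0,0,3,1]
Step 14: insert s at [11, 32] -> counters=[0,1,0,0,0,0,0,1,0,0,1,2,0,0,0,0,0,0,0,1,0,0,0,0,1,0,1,1,2,0,0,3,2]
Step 15: delete fsv at [7, 31] -> counters=[0,1,0,0,0,0,0,0,0,0,1,2,0,0,0,0,0,0,0,1,0,0,0,0,1,0,1,1,2,0,0,2,2]
Step 16: insert f at [24, 31] -> counters=[0,1,0,0,0,0,0,0,0,0,1,2,0,0,0,0,0,0,0,1,0,0,0,0,2,0,1,1,2,0,0,3,2]
Step 17: insert u at [10, 19] -> counters=[0,1,0,0,0,0,0,0,0,0,2,2,0,0,0,0,0,0,0,2,0,0,0,0,2,0,1,1,2,0,0,3,2]
Step 18: insert m at [26, 28] -> counters=[0,1,0,0,0,0,0,0,0,0,2,2,0,0,0,0,0,0,0,2,0,0,0,0,2,0,2,1,3,0,0,3,2]
Step 19: insert oha at [27, 31] -> counters=[0,1,0,0,0,0,0,0,0,0,2,2,0,0,0,0,0,0,0,2,0,0,0,0,2,0,2,2,3,0,0,4,2]
Step 20: insert f at [24, 31] -> counters=[0,1,0,0,0,0,0,0,0,0,2,2,0,0,0,0,0,0,0,2,0,0,0,0,3,0,2,2,3,0,0,5,2]
Query dq: check counters[23]=0 counters[24]=3 -> no

Answer: no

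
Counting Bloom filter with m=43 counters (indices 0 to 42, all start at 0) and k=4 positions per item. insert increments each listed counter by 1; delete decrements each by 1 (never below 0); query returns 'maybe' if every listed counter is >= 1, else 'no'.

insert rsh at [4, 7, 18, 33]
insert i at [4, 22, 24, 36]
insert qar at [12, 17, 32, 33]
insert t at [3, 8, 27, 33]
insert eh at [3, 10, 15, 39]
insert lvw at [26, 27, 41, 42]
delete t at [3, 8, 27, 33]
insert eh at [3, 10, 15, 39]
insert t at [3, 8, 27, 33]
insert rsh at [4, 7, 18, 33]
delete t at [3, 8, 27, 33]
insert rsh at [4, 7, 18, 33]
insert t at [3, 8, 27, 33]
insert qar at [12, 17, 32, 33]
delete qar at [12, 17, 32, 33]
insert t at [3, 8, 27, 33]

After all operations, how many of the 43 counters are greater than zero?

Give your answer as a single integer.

Answer: 19

Derivation:
Step 1: insert rsh at [4, 7, 18, 33] -> counters=[0,0,0,0,1,0,0,1,0,0,0,0,0,0,0,0,0,0,1,0,0,0,0,0,0,0,0,0,0,0,0,0,0,1,0,0,0,0,0,0,0,0,0]
Step 2: insert i at [4, 22, 24, 36] -> counters=[0,0,0,0,2,0,0,1,0,0,0,0,0,0,0,0,0,0,1,0,0,0,1,0,1,0,0,0,0,0,0,0,0,1,0,0,1,0,0,0,0,0,0]
Step 3: insert qar at [12, 17, 32, 33] -> counters=[0,0,0,0,2,0,0,1,0,0,0,0,1,0,0,0,0,1,1,0,0,0,1,0,1,0,0,0,0,0,0,0,1,2,0,0,1,0,0,0,0,0,0]
Step 4: insert t at [3, 8, 27, 33] -> counters=[0,0,0,1,2,0,0,1,1,0,0,0,1,0,0,0,0,1,1,0,0,0,1,0,1,0,0,1,0,0,0,0,1,3,0,0,1,0,0,0,0,0,0]
Step 5: insert eh at [3, 10, 15, 39] -> counters=[0,0,0,2,2,0,0,1,1,0,1,0,1,0,0,1,0,1,1,0,0,0,1,0,1,0,0,1,0,0,0,0,1,3,0,0,1,0,0,1,0,0,0]
Step 6: insert lvw at [26, 27, 41, 42] -> counters=[0,0,0,2,2,0,0,1,1,0,1,0,1,0,0,1,0,1,1,0,0,0,1,0,1,0,1,2,0,0,0,0,1,3,0,0,1,0,0,1,0,1,1]
Step 7: delete t at [3, 8, 27, 33] -> counters=[0,0,0,1,2,0,0,1,0,0,1,0,1,0,0,1,0,1,1,0,0,0,1,0,1,0,1,1,0,0,0,0,1,2,0,0,1,0,0,1,0,1,1]
Step 8: insert eh at [3, 10, 15, 39] -> counters=[0,0,0,2,2,0,0,1,0,0,2,0,1,0,0,2,0,1,1,0,0,0,1,0,1,0,1,1,0,0,0,0,1,2,0,0,1,0,0,2,0,1,1]
Step 9: insert t at [3, 8, 27, 33] -> counters=[0,0,0,3,2,0,0,1,1,0,2,0,1,0,0,2,0,1,1,0,0,0,1,0,1,0,1,2,0,0,0,0,1,3,0,0,1,0,0,2,0,1,1]
Step 10: insert rsh at [4, 7, 18, 33] -> counters=[0,0,0,3,3,0,0,2,1,0,2,0,1,0,0,2,0,1,2,0,0,0,1,0,1,0,1,2,0,0,0,0,1,4,0,0,1,0,0,2,0,1,1]
Step 11: delete t at [3, 8, 27, 33] -> counters=[0,0,0,2,3,0,0,2,0,0,2,0,1,0,0,2,0,1,2,0,0,0,1,0,1,0,1,1,0,0,0,0,1,3,0,0,1,0,0,2,0,1,1]
Step 12: insert rsh at [4, 7, 18, 33] -> counters=[0,0,0,2,4,0,0,3,0,0,2,0,1,0,0,2,0,1,3,0,0,0,1,0,1,0,1,1,0,0,0,0,1,4,0,0,1,0,0,2,0,1,1]
Step 13: insert t at [3, 8, 27, 33] -> counters=[0,0,0,3,4,0,0,3,1,0,2,0,1,0,0,2,0,1,3,0,0,0,1,0,1,0,1,2,0,0,0,0,1,5,0,0,1,0,0,2,0,1,1]
Step 14: insert qar at [12, 17, 32, 33] -> counters=[0,0,0,3,4,0,0,3,1,0,2,0,2,0,0,2,0,2,3,0,0,0,1,0,1,0,1,2,0,0,0,0,2,6,0,0,1,0,0,2,0,1,1]
Step 15: delete qar at [12, 17, 32, 33] -> counters=[0,0,0,3,4,0,0,3,1,0,2,0,1,0,0,2,0,1,3,0,0,0,1,0,1,0,1,2,0,0,0,0,1,5,0,0,1,0,0,2,0,1,1]
Step 16: insert t at [3, 8, 27, 33] -> counters=[0,0,0,4,4,0,0,3,2,0,2,0,1,0,0,2,0,1,3,0,0,0,1,0,1,0,1,3,0,0,0,0,1,6,0,0,1,0,0,2,0,1,1]
Final counters=[0,0,0,4,4,0,0,3,2,0,2,0,1,0,0,2,0,1,3,0,0,0,1,0,1,0,1,3,0,0,0,0,1,6,0,0,1,0,0,2,0,1,1] -> 19 nonzero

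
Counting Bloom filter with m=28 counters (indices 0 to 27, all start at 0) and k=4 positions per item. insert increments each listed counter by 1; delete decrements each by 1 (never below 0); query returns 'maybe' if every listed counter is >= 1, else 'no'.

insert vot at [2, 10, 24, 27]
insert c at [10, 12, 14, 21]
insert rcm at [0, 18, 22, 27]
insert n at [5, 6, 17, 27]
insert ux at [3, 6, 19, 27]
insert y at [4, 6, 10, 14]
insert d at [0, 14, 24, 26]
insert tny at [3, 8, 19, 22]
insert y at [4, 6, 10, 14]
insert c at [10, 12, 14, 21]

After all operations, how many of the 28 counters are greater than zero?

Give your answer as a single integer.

Step 1: insert vot at [2, 10, 24, 27] -> counters=[0,0,1,0,0,0,0,0,0,0,1,0,0,0,0,0,0,0,0,0,0,0,0,0,1,0,0,1]
Step 2: insert c at [10, 12, 14, 21] -> counters=[0,0,1,0,0,0,0,0,0,0,2,0,1,0,1,0,0,0,0,0,0,1,0,0,1,0,0,1]
Step 3: insert rcm at [0, 18, 22, 27] -> counters=[1,0,1,0,0,0,0,0,0,0,2,0,1,0,1,0,0,0,1,0,0,1,1,0,1,0,0,2]
Step 4: insert n at [5, 6, 17, 27] -> counters=[1,0,1,0,0,1,1,0,0,0,2,0,1,0,1,0,0,1,1,0,0,1,1,0,1,0,0,3]
Step 5: insert ux at [3, 6, 19, 27] -> counters=[1,0,1,1,0,1,2,0,0,0,2,0,1,0,1,0,0,1,1,1,0,1,1,0,1,0,0,4]
Step 6: insert y at [4, 6, 10, 14] -> counters=[1,0,1,1,1,1,3,0,0,0,3,0,1,0,2,0,0,1,1,1,0,1,1,0,1,0,0,4]
Step 7: insert d at [0, 14, 24, 26] -> counters=[2,0,1,1,1,1,3,0,0,0,3,0,1,0,3,0,0,1,1,1,0,1,1,0,2,0,1,4]
Step 8: insert tny at [3, 8, 19, 22] -> counters=[2,0,1,2,1,1,3,0,1,0,3,0,1,0,3,0,0,1,1,2,0,1,2,0,2,0,1,4]
Step 9: insert y at [4, 6, 10, 14] -> counters=[2,0,1,2,2,1,4,0,1,0,4,0,1,0,4,0,0,1,1,2,0,1,2,0,2,0,1,4]
Step 10: insert c at [10, 12, 14, 21] -> counters=[2,0,1,2,2,1,4,0,1,0,5,0,2,0,5,0,0,1,1,2,0,2,2,0,2,0,1,4]
Final counters=[2,0,1,2,2,1,4,0,1,0,5,0,2,0,5,0,0,1,1,2,0,2,2,0,2,0,1,4] -> 18 nonzero

Answer: 18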